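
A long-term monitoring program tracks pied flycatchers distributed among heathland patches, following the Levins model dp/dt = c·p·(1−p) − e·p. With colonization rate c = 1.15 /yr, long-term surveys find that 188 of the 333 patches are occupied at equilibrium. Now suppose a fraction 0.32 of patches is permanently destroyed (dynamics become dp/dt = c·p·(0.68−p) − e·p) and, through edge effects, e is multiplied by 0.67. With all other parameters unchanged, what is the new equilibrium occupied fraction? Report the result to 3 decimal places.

Observed p* = 188/333 = 0.56456.
Balance c(1−p*) = e gives e = 1.15×(1 − 0.56456) = 0.50076.
New p* = 0.68 − e/c = 0.68 − 0.33551/1.15000 = 0.38825.

0.388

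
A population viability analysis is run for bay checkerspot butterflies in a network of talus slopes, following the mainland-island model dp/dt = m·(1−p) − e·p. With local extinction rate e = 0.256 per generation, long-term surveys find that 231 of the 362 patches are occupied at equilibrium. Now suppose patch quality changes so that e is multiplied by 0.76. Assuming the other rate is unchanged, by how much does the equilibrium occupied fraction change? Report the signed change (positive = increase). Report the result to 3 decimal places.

0.061

Observed p* = 231/362 = 0.63812.
Balance m(1−p*) = e·p* gives m = e·p*/(1−p*) = 0.256×0.63812/0.36188 = 0.45142.
New p* = m/(m+e) = 0.45142/(0.45142+0.19456) = 0.69881.
Δp* = 0.69881 − 0.63812 = +0.06069.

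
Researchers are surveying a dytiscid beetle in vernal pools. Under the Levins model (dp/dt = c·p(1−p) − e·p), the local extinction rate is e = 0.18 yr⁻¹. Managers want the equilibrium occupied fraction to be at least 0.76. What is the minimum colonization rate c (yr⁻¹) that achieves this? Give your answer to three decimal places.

0.750

p* = 1 − e/c ≥ 0.76 requires e/c ≤ 0.2400, i.e. c ≥ e/0.2400.
c_min = 0.18/0.2400 = 0.7500.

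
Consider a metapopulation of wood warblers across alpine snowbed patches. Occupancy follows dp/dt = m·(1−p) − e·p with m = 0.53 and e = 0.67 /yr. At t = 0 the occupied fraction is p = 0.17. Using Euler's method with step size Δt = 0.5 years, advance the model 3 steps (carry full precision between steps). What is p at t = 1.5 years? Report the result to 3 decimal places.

Update rule: p ← p + [m·(1−p) − e·p]·Δt with Δt = 0.5.
t = 0.5: p = 0.17000 + (+0.16300) = 0.33300
t = 1: p = 0.33300 + (+0.06520) = 0.39820
t = 1.5: p = 0.39820 + (+0.02608) = 0.42428

0.424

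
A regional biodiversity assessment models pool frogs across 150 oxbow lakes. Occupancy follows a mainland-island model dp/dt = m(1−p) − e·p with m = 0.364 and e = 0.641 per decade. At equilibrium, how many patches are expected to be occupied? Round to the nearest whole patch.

54

p* = m/(m+e) = 0.364/1.0050 = 0.3622.
Expected occupied patches = N × p* = 150 × 0.3622 = 54.33 ≈ 54.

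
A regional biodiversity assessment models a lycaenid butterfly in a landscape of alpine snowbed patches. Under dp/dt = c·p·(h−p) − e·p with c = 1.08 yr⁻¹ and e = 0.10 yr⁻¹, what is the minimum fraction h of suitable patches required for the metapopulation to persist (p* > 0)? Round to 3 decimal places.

0.093

p* = h − e/c is positive only when h > e/c.
h_min = e/c = 0.10/1.08 = 0.0926.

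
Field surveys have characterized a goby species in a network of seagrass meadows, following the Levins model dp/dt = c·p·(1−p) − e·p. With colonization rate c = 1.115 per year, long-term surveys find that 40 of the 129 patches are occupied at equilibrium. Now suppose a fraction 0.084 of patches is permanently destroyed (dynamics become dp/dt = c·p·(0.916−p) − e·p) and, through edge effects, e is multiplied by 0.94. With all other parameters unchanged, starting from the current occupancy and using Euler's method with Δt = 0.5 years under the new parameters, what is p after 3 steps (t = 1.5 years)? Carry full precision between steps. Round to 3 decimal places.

0.292

Observed p* = 40/129 = 0.31008.
Balance c(1−p*) = e gives e = 1.115×(1 − 0.31008) = 0.76926.
Starting from p₀ = 0.31008; update p ← p + (dp/dt)·Δt with the new parameters.
t = 0.5: p = 0.31008 + (-0.00736) = 0.30271
t = 1: p = 0.30271 + (-0.00595) = 0.29677
t = 1.5: p = 0.29677 + (-0.00485) = 0.29192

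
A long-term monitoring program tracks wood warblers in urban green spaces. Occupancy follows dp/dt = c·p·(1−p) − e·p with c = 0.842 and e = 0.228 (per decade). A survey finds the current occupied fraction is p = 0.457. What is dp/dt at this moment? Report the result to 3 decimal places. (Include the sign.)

0.105

Colonization term: c·p·(1−p) = 0.842×0.457×0.5430 = 0.20894.
Extinction term: e·p = 0.10420.
dp/dt = 0.20894 − 0.10420 = 0.10475.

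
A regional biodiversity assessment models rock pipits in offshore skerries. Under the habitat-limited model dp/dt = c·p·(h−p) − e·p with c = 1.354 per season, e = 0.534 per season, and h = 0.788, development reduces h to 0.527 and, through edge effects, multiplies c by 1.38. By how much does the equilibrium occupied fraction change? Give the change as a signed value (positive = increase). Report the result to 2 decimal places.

Before: p* = h − e/c = 0.788 − 0.534/1.354 = 0.788 − 0.3944 = 0.3936.
After: c = 1.86852, e = 0.534, h = 0.527; p* = 0.527 − 0.534/1.86852 = 0.2412.
Δp* = 0.2412 − 0.3936 = -0.1524.

-0.15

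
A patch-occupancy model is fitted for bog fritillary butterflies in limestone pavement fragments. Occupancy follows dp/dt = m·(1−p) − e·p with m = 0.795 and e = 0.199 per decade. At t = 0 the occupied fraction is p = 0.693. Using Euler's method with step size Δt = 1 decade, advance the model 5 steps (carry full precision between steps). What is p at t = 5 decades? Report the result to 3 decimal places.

Update rule: p ← p + [m·(1−p) − e·p]·Δt with Δt = 1.
  1  |  dp/dt·Δt = +0.106158  |  p_1 = 0.799158
  2  |  dp/dt·Δt = +0.000637  |  p_2 = 0.799795
  3  |  dp/dt·Δt = +0.000004  |  p_3 = 0.799799
  4  |  dp/dt·Δt = +0.000000  |  p_4 = 0.799799
  5  |  dp/dt·Δt = +0.000000  |  p_5 = 0.799799

0.800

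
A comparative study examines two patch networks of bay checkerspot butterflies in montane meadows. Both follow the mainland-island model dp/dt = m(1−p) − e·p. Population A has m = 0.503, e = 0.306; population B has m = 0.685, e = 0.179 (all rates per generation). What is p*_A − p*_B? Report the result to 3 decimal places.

A: p*_A = m/(m+e) = 0.503/0.8090 = 0.6218.
B: p*_B = 0.685/0.8640 = 0.7928.
p*_A − p*_B = 0.6218 − 0.7928 = -0.1711.

-0.171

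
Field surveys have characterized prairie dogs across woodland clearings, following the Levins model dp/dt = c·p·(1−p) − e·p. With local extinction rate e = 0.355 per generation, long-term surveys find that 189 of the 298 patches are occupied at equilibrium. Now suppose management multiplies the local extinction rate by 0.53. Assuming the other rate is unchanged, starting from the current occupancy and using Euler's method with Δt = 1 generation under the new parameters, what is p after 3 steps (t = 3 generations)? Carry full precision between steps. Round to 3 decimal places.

Observed p* = 189/298 = 0.63423.
Balance c(1−p*) = e gives c = e/(1 − 0.63423) = 0.355/0.36577 = 0.97055.
Starting from p₀ = 0.63423; update p ← p + (dp/dt)·Δt with the new parameters.
p: 0.63423 → 0.74005  (Δp = +0.10582)
p: 0.74005 → 0.78752  (Δp = +0.04747)
p: 0.78752 → 0.80175  (Δp = +0.01423)

0.802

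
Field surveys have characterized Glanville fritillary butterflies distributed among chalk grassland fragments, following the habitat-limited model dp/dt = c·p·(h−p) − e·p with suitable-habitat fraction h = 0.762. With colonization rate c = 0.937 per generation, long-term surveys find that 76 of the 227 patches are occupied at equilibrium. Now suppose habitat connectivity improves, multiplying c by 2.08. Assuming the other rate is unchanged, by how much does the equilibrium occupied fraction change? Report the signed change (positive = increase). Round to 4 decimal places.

Observed p* = 76/227 = 0.33480.
Balance c(h−p*) = e gives e = 0.937×(0.762 − 0.33480) = 0.40029.
New p* = 0.762 − e/c = 0.762 − 0.40029/1.94896 = 0.55661.
Δp* = 0.55661 − 0.33480 = +0.22181.

0.2218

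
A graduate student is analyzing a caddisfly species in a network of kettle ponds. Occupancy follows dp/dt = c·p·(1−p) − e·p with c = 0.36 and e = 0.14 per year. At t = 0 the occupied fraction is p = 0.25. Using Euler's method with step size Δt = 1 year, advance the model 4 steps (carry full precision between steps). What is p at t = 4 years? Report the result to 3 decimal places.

Update rule: p ← p + [c·p·(1−p) − e·p]·Δt with Δt = 1.
  1  |  dp/dt·Δt = +0.032500  |  p_1 = 0.282500
  2  |  dp/dt·Δt = +0.033420  |  p_2 = 0.315920
  3  |  dp/dt·Δt = +0.033572  |  p_3 = 0.349492
  4  |  dp/dt·Δt = +0.032916  |  p_4 = 0.382408

0.382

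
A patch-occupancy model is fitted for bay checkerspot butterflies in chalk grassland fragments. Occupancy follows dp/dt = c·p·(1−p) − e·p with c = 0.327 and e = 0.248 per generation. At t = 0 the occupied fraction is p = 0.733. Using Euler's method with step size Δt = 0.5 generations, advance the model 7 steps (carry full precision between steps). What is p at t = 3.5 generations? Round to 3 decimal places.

Update rule: p ← p + [c·p·(1−p) − e·p]·Δt with Δt = 0.5.
  1  |  dp/dt·Δt = -0.058893  |  p_1 = 0.674107
  2  |  dp/dt·Δt = -0.047670  |  p_2 = 0.626436
  3  |  dp/dt·Δt = -0.039417  |  p_3 = 0.587019
  4  |  dp/dt·Δt = -0.033154  |  p_4 = 0.553866
  5  |  dp/dt·Δt = -0.028279  |  p_5 = 0.525587
  6  |  dp/dt·Δt = -0.024405  |  p_6 = 0.501182
  7  |  dp/dt·Δt = -0.021272  |  p_7 = 0.479910

0.480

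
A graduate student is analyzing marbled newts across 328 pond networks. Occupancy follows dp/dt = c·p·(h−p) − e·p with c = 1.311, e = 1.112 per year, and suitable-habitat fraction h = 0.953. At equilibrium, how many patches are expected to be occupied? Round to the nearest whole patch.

p* = h − e/c = 0.953 − 0.8482 = 0.1048.
Expected occupied patches = N × p* = 328 × 0.1048 = 34.37 ≈ 34.

34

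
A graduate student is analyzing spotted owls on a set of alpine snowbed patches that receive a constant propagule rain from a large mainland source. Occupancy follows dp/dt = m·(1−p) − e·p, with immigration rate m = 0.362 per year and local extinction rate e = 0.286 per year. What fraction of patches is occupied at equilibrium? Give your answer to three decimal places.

At equilibrium the propagule rain into empty patches balances local extinction: m(1−p*) = e·p*.
p* = m/(m+e) = 0.362/(0.362+0.286) = 0.362/0.6480 = 0.5586.

0.559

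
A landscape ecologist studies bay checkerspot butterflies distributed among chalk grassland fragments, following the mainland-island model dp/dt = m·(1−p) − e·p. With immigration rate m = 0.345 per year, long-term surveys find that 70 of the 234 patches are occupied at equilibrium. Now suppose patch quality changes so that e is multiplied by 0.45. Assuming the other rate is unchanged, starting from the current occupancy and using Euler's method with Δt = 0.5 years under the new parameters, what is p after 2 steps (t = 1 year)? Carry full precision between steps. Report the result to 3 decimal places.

0.409

Observed p* = 70/234 = 0.29915.
Balance m(1−p*) = e·p* gives e = m(1−p*)/p* = 0.345×0.70085/0.29915 = 0.80829.
Starting from p₀ = 0.29915; update p ← p + (dp/dt)·Δt with the new parameters.
step 1: Δp = +0.06649, p = 0.36564
step 2: Δp = +0.04293, p = 0.40857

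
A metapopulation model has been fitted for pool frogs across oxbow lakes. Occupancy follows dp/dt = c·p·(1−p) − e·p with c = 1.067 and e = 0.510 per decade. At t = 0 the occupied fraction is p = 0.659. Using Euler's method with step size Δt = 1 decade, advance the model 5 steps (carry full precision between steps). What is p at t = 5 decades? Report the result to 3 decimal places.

Update rule: p ← p + [c·p·(1−p) − e·p]·Δt with Δt = 1.
t = 1: p = 0.65900 + (-0.09631) = 0.56269
t = 2: p = 0.56269 + (-0.02441) = 0.53827
t = 3: p = 0.53827 + (-0.00933) = 0.52894
t = 4: p = 0.52894 + (-0.00390) = 0.52504
t = 5: p = 0.52504 + (-0.00169) = 0.52335

0.523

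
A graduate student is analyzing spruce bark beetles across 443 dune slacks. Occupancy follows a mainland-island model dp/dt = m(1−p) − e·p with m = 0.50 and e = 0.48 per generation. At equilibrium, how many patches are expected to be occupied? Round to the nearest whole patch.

p* = m/(m+e) = 0.50/0.9800 = 0.5102.
Expected occupied patches = N × p* = 443 × 0.5102 = 226.02 ≈ 226.

226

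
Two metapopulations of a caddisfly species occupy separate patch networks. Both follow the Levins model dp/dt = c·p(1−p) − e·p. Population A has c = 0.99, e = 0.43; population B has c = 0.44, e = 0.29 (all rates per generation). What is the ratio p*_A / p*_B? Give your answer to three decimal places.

1.659

A: p*_A = 1 − 0.43/0.99 = 0.5657.
B: p*_B = 1 − 0.29/0.44 = 0.3409.
p*_A / p*_B = 0.5657/0.3409 = 1.6593.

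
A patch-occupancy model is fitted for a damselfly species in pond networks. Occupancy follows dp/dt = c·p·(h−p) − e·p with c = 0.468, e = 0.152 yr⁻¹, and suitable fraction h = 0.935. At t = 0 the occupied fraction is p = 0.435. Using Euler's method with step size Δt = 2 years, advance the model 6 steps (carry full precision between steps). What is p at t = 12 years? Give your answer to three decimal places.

0.608

Update rule: p ← p + [c·p·(h−p) − e·p]·Δt with Δt = 2.
  1  |  dp/dt·Δt = +0.071340  |  p_1 = 0.506340
  2  |  dp/dt·Δt = +0.049229  |  p_2 = 0.555569
  3  |  dp/dt·Δt = +0.028416  |  p_3 = 0.583985
  4  |  dp/dt·Δt = +0.014337  |  p_4 = 0.598322
  5  |  dp/dt·Δt = +0.006660  |  p_5 = 0.604982
  6  |  dp/dt·Δt = +0.002963  |  p_6 = 0.607944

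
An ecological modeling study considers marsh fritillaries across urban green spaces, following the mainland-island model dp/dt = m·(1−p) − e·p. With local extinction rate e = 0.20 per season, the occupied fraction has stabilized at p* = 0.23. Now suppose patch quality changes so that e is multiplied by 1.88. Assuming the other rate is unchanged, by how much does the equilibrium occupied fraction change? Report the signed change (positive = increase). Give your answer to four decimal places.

-0.0929

Balance m(1−p*) = e·p* gives m = e·p*/(1−p*) = 0.20×0.23000/0.77000 = 0.05974.
New p* = m/(m+e) = 0.05974/(0.05974+0.37600) = 0.13710.
Δp* = 0.13710 − 0.23000 = -0.09290.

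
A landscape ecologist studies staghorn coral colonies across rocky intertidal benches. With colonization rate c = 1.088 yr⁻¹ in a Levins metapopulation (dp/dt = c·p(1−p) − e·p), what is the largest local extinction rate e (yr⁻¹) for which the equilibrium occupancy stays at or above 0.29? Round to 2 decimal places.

0.77

1 − e/c ≥ 0.29 ⇒ e ≤ c(1 − 0.29) = 1.088 × 0.7100.
e_max = 0.7725.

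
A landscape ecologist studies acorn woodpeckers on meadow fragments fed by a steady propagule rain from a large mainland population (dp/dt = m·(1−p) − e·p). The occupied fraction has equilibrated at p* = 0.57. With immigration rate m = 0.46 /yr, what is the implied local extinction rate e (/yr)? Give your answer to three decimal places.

0.347

At equilibrium m(1−p*) = e·p*, so e = m(1−p*)/p*.
e = 0.46 × 0.4300 / 0.57 = 0.3470.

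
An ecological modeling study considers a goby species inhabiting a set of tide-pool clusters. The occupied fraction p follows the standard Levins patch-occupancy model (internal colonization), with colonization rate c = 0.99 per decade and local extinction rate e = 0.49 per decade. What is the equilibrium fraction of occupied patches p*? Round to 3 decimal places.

0.505

At equilibrium, colonization balances extinction: c·p*·(1−p*) = e·p*.
So p* = 1 − e/c = 1 − 0.49/0.99 = 1 − 0.4949 = 0.5051.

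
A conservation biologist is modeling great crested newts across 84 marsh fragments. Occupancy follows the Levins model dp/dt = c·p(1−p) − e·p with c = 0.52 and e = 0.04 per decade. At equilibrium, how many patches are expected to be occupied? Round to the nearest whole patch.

p* = 1 − e/c = 1 − 0.04/0.52 = 0.9231.
Expected occupied patches = N × p* = 84 × 0.9231 = 77.54 ≈ 78.

78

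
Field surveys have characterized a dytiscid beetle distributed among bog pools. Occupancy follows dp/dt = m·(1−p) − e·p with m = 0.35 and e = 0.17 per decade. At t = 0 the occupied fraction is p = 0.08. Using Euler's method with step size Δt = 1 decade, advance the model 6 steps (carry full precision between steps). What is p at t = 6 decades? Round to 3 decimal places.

0.666

Update rule: p ← p + [m·(1−p) − e·p]·Δt with Δt = 1.
t = 1: p = 0.08000 + (+0.30840) = 0.38840
t = 2: p = 0.38840 + (+0.14803) = 0.53643
t = 3: p = 0.53643 + (+0.07106) = 0.60749
t = 4: p = 0.60749 + (+0.03411) = 0.64159
t = 5: p = 0.64159 + (+0.01637) = 0.65797
t = 6: p = 0.65797 + (+0.00786) = 0.66582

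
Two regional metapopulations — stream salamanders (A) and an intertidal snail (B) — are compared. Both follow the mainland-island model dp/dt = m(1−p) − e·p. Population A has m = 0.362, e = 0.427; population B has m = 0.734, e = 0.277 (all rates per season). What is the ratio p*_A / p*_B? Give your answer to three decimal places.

0.632

A: p*_A = m/(m+e) = 0.362/0.7890 = 0.4588.
B: p*_B = 0.734/1.0110 = 0.7260.
p*_A / p*_B = 0.4588/0.7260 = 0.6320.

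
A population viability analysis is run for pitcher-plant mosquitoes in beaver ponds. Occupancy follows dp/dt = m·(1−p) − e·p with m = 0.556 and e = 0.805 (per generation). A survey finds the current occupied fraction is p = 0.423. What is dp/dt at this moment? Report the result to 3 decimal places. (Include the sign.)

-0.020

Colonization term: m·(1−p) = 0.556×0.5770 = 0.32081.
Extinction term: e·p = 0.34052.
dp/dt = 0.32081 − 0.34052 = -0.01970.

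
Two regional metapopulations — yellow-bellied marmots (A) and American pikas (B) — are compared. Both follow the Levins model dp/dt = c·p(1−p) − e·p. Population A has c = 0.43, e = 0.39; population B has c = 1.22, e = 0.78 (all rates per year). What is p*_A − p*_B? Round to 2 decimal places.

A: p*_A = 1 − 0.39/0.43 = 0.0930.
B: p*_B = 1 − 0.78/1.22 = 0.3607.
p*_A − p*_B = 0.0930 − 0.3607 = -0.2676.

-0.27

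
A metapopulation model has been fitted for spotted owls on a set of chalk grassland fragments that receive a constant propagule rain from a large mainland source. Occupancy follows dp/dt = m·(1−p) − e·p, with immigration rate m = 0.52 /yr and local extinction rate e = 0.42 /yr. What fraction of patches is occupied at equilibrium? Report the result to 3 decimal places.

0.553

At equilibrium the propagule rain into empty patches balances local extinction: m(1−p*) = e·p*.
p* = m/(m+e) = 0.52/(0.52+0.42) = 0.52/0.9400 = 0.5532.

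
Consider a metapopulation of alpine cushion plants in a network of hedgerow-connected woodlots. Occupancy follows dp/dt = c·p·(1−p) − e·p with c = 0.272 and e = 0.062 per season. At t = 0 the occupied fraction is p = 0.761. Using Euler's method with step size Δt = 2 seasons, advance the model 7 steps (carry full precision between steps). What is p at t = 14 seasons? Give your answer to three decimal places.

Update rule: p ← p + [c·p·(1−p) − e·p]·Δt with Δt = 2.
p: 0.76100 → 0.76558  (Δp = +0.00458)
p: 0.76558 → 0.76828  (Δp = +0.00270)
p: 0.76828 → 0.76986  (Δp = +0.00158)
p: 0.76986 → 0.77078  (Δp = +0.00092)
p: 0.77078 → 0.77132  (Δp = +0.00054)
p: 0.77132 → 0.77163  (Δp = +0.00031)
p: 0.77163 → 0.77181  (Δp = +0.00018)

0.772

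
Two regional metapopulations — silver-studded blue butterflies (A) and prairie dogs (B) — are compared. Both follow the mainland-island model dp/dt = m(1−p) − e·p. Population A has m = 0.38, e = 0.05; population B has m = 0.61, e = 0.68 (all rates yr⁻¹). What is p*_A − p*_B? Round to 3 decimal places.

A: p*_A = m/(m+e) = 0.38/0.4300 = 0.8837.
B: p*_B = 0.61/1.2900 = 0.4729.
p*_A − p*_B = 0.8837 − 0.4729 = 0.4109.

0.411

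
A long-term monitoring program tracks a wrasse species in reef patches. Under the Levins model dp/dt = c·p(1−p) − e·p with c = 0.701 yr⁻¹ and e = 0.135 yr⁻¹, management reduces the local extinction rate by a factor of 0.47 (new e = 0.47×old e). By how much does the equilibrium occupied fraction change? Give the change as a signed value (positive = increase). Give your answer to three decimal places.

Before: p* = 1 − 0.135/0.701 = 0.8074.
After the change, c = 0.701, e = 0.06345, so p* = 1 − 0.06345/0.701 = 0.9095.
Δp* = 0.9095 − 0.8074 = +0.1021.

0.102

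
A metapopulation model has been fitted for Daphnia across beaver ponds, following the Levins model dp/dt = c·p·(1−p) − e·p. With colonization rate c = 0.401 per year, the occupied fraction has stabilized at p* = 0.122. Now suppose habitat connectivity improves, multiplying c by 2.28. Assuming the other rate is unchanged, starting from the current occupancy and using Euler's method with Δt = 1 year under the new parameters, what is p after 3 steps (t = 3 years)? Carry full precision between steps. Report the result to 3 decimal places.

Balance c(1−p*) = e gives e = 0.401×(1 − 0.12200) = 0.35208.
Starting from p₀ = 0.12200; update p ← p + (dp/dt)·Δt with the new parameters.
t = 1: p = 0.12200 + (+0.05498) = 0.17698
t = 2: p = 0.17698 + (+0.07086) = 0.24784
t = 3: p = 0.24784 + (+0.08318) = 0.33102

0.331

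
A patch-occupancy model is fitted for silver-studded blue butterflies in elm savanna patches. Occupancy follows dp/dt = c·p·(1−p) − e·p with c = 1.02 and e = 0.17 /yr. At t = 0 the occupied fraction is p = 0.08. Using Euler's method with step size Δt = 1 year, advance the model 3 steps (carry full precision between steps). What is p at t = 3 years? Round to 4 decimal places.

0.3870

Update rule: p ← p + [c·p·(1−p) − e·p]·Δt with Δt = 1.
  1  |  dp/dt·Δt = +0.061472  |  p_1 = 0.141472
  2  |  dp/dt·Δt = +0.099837  |  p_2 = 0.241309
  3  |  dp/dt·Δt = +0.145718  |  p_3 = 0.387026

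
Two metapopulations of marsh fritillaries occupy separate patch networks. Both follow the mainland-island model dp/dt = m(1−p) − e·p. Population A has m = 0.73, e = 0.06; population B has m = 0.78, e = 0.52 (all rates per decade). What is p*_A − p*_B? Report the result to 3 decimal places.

A: p*_A = m/(m+e) = 0.73/0.7900 = 0.9241.
B: p*_B = 0.78/1.3000 = 0.6000.
p*_A − p*_B = 0.9241 − 0.6000 = 0.3241.

0.324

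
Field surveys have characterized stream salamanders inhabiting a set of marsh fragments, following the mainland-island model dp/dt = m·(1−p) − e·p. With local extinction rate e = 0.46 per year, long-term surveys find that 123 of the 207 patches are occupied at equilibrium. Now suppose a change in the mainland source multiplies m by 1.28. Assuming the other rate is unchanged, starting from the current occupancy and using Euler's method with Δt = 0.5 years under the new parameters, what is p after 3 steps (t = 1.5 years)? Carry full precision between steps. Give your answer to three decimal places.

Observed p* = 123/207 = 0.59420.
Balance m(1−p*) = e·p* gives m = e·p*/(1−p*) = 0.46×0.59420/0.40580 = 0.67357.
Starting from p₀ = 0.59420; update p ← p + (dp/dt)·Δt with the new parameters.
p: 0.59420 → 0.63247  (Δp = +0.03827)
p: 0.63247 → 0.64544  (Δp = +0.01297)
p: 0.64544 → 0.64983  (Δp = +0.00440)

0.650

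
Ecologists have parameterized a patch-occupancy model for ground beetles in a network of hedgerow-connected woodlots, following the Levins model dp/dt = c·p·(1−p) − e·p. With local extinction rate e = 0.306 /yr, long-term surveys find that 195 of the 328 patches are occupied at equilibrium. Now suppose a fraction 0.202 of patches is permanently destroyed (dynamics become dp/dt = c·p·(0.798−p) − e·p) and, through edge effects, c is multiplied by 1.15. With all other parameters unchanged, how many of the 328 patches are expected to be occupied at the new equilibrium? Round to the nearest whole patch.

146

Observed p* = 195/328 = 0.59451.
Balance c(1−p*) = e gives c = e/(1 − 0.59451) = 0.306/0.40549 = 0.75464.
New p* = 0.798 − e/c = 0.798 − 0.30600/0.86784 = 0.44540.
Expected occupied = 328 × 0.44540 = 146.09 ≈ 146.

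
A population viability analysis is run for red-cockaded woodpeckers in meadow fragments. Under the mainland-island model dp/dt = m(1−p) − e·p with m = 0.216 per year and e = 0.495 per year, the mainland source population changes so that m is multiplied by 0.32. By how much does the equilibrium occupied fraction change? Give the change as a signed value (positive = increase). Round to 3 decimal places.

-0.181

Before: p* = 0.216/(0.216+0.495) = 0.3038.
After: m = 0.06912, e = 0.495; p* = 0.06912/0.5641 = 0.1225.
Δp* = 0.1225 − 0.3038 = -0.1813.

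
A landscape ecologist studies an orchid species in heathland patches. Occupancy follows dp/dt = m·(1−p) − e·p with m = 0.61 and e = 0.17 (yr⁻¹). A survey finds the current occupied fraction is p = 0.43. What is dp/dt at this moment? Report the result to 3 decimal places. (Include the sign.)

Colonization term: m·(1−p) = 0.61×0.5700 = 0.34770.
Extinction term: e·p = 0.07310.
dp/dt = 0.34770 − 0.07310 = 0.27460.

0.275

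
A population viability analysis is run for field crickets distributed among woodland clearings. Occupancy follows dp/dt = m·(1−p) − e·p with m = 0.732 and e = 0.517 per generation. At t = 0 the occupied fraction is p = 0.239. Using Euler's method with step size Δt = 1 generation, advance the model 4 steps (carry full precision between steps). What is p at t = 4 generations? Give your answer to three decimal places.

Update rule: p ← p + [m·(1−p) − e·p]·Δt with Δt = 1.
  1  |  dp/dt·Δt = +0.433489  |  p_1 = 0.672489
  2  |  dp/dt·Δt = -0.107939  |  p_2 = 0.564550
  3  |  dp/dt·Δt = +0.026877  |  p_3 = 0.591427
  4  |  dp/dt·Δt = -0.006692  |  p_4 = 0.584735

0.585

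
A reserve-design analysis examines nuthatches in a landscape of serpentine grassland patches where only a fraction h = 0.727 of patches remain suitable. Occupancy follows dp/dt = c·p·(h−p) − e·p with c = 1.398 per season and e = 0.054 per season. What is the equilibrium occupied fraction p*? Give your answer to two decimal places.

0.69

Setting dp/dt = 0 and dividing by p* gives c·(h−p*) = e.
So p* = h − e/c = 0.727 − 0.054/1.398 = 0.727 − 0.0386 = 0.6884.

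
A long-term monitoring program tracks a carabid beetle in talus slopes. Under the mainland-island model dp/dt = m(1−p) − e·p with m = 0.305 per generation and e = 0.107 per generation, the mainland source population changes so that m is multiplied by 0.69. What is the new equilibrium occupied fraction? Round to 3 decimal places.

Before: p* = 0.305/(0.305+0.107) = 0.7403.
After: m = 0.21045, e = 0.107; p* = 0.21045/0.3174 = 0.6629.

0.663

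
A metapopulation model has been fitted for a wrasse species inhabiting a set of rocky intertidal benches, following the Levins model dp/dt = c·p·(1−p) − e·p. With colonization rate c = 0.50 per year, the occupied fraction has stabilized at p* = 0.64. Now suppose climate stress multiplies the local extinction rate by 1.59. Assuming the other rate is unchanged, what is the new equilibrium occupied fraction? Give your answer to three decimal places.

Balance c(1−p*) = e gives e = 0.50×(1 − 0.64000) = 0.18000.
New p* = 1 − e/c = 1 − 0.28620/0.50000 = 0.42760.

0.428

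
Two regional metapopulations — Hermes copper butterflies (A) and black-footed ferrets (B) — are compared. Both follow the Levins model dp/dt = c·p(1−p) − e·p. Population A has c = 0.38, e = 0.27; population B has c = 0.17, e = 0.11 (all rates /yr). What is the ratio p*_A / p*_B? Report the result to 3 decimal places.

A: p*_A = 1 − 0.27/0.38 = 0.2895.
B: p*_B = 1 − 0.11/0.17 = 0.3529.
p*_A / p*_B = 0.2895/0.3529 = 0.8202.

0.820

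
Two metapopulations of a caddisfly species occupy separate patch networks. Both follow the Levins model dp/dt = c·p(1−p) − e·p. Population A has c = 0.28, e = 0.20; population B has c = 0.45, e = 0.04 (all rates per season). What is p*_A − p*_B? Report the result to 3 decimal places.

-0.625

A: p*_A = 1 − 0.20/0.28 = 0.2857.
B: p*_B = 1 − 0.04/0.45 = 0.9111.
p*_A − p*_B = 0.2857 − 0.9111 = -0.6254.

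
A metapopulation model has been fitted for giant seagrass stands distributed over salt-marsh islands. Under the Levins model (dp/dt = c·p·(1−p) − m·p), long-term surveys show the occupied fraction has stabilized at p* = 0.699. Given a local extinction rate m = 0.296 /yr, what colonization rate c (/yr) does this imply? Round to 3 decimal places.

At equilibrium c(1−p*) = m, so c = m/(1−p*).
c = 0.296/(1 − 0.699) = 0.296/0.3010 = 0.9834.

0.983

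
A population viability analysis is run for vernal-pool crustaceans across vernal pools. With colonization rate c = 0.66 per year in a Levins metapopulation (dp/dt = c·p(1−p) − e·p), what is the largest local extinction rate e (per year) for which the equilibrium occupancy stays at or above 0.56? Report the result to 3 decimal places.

1 − e/c ≥ 0.56 ⇒ e ≤ c(1 − 0.56) = 0.66 × 0.4400.
e_max = 0.2904.

0.290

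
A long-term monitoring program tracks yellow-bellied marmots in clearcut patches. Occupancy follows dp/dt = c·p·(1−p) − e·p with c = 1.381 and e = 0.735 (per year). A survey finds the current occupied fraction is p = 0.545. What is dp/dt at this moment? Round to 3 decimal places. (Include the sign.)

Colonization term: c·p·(1−p) = 1.381×0.545×0.4550 = 0.34245.
Extinction term: e·p = 0.40058.
dp/dt = 0.34245 − 0.40058 = -0.05812.

-0.058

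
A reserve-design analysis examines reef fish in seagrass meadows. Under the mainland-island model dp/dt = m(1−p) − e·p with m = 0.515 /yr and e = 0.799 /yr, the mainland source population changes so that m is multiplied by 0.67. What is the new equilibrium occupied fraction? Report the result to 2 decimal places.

Before: p* = 0.515/(0.515+0.799) = 0.3919.
After: m = 0.34505, e = 0.799; p* = 0.34505/1.1441 = 0.3016.

0.30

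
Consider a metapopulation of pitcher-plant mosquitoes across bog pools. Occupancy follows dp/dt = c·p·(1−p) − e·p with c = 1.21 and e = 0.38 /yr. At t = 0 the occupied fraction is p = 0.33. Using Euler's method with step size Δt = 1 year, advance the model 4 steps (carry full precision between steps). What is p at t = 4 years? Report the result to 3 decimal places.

Update rule: p ← p + [c·p·(1−p) − e·p]·Δt with Δt = 1.
  1  |  dp/dt·Δt = +0.142131  |  p_1 = 0.472131
  2  |  dp/dt·Δt = +0.122150  |  p_2 = 0.594281
  3  |  dp/dt·Δt = +0.065917  |  p_3 = 0.660199
  4  |  dp/dt·Δt = +0.020571  |  p_4 = 0.680770

0.681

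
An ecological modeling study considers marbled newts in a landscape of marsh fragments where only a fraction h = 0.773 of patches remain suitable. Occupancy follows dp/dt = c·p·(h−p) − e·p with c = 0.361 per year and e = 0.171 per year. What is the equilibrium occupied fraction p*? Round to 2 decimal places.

Setting dp/dt = 0 and dividing by p* gives c·(h−p*) = e.
So p* = h − e/c = 0.773 − 0.171/0.361 = 0.773 − 0.4737 = 0.2993.

0.30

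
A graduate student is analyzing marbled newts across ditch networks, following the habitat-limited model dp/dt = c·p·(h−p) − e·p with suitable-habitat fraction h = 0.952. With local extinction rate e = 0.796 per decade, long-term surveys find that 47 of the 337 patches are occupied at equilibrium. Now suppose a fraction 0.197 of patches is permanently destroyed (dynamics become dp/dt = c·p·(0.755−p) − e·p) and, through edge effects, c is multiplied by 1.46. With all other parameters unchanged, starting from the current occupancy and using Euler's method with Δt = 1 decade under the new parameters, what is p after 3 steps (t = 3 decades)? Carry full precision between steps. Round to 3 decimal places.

0.170

Observed p* = 47/337 = 0.13947.
Balance c(h−p*) = e gives c = e/(0.952 − 0.13947) = 0.796/0.81253 = 0.97965.
Starting from p₀ = 0.13947; update p ← p + (dp/dt)·Δt with the new parameters.
t = 1: p = 0.13947 + (+0.01177) = 0.15124
t = 2: p = 0.15124 + (+0.01022) = 0.16145
t = 3: p = 0.16145 + (+0.00855) = 0.17000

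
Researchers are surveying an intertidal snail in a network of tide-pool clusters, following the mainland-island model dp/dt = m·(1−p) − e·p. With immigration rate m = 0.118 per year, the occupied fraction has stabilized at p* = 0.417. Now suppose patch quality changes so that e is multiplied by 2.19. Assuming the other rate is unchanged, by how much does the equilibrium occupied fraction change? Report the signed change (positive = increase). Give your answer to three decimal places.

Balance m(1−p*) = e·p* gives e = m(1−p*)/p* = 0.118×0.58300/0.41700 = 0.16497.
New p* = m/(m+e) = 0.11800/(0.11800+0.36128) = 0.24620.
Δp* = 0.24620 − 0.41700 = -0.17080.

-0.171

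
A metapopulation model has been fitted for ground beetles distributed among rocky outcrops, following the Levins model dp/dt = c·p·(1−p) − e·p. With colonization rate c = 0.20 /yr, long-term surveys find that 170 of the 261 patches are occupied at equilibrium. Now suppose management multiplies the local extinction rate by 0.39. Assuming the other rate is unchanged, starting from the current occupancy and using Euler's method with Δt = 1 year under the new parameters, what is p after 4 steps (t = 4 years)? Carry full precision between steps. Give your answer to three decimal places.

Observed p* = 170/261 = 0.65134.
Balance c(1−p*) = e gives e = 0.20×(1 − 0.65134) = 0.06973.
Starting from p₀ = 0.65134; update p ← p + (dp/dt)·Δt with the new parameters.
  1  |  dp/dt·Δt = +0.027706  |  p_1 = 0.679047
  2  |  dp/dt·Δt = +0.025122  |  p_2 = 0.704168
  3  |  dp/dt·Δt = +0.022513  |  p_3 = 0.726681
  4  |  dp/dt·Δt = +0.019961  |  p_4 = 0.746642

0.747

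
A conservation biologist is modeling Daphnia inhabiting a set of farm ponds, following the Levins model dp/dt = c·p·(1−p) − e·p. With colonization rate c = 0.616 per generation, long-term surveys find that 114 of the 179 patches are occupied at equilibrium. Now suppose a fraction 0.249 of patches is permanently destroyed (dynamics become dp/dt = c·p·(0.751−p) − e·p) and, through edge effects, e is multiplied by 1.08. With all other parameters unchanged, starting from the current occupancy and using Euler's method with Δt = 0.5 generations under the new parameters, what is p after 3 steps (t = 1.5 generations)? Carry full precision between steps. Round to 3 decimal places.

0.512

Observed p* = 114/179 = 0.63687.
Balance c(1−p*) = e gives e = 0.616×(1 − 0.63687) = 0.22369.
Starting from p₀ = 0.63687; update p ← p + (dp/dt)·Δt with the new parameters.
  1  |  dp/dt·Δt = -0.054541  |  p_1 = 0.582330
  2  |  dp/dt·Δt = -0.040088  |  p_2 = 0.542242
  3  |  dp/dt·Δt = -0.030633  |  p_3 = 0.511609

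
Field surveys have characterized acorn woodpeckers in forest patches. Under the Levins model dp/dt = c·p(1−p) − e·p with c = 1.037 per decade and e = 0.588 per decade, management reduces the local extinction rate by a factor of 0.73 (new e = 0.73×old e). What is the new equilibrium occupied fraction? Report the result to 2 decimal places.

0.59

Before: p* = 1 − 0.588/1.037 = 0.4330.
After the change, c = 1.037, e = 0.42924, so p* = 1 − 0.42924/1.037 = 0.5861.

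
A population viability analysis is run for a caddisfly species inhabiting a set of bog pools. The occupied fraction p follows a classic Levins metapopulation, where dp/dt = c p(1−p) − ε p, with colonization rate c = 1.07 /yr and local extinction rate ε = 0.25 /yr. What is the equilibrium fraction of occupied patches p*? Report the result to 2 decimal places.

0.77

At equilibrium, colonization balances extinction: c·p*·(1−p*) = ε·p*.
So p* = 1 − ε/c = 1 − 0.25/1.07 = 1 − 0.2336 = 0.7664.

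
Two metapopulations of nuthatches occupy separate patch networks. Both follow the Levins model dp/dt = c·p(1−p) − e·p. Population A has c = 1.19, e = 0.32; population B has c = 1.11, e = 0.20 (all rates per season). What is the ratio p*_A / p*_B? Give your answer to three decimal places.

0.892

A: p*_A = 1 − 0.32/1.19 = 0.7311.
B: p*_B = 1 − 0.20/1.11 = 0.8198.
p*_A / p*_B = 0.7311/0.8198 = 0.8918.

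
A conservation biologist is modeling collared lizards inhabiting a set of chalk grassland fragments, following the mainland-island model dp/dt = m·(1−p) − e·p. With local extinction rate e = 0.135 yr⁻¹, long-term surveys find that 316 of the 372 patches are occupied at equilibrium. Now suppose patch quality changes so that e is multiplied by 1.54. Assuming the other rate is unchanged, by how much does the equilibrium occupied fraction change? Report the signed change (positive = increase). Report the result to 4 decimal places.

-0.0639

Observed p* = 316/372 = 0.84946.
Balance m(1−p*) = e·p* gives m = e·p*/(1−p*) = 0.135×0.84946/0.15054 = 0.76177.
New p* = m/(m+e) = 0.76177/(0.76177+0.20790) = 0.78560.
Δp* = 0.78560 − 0.84946 = -0.06386.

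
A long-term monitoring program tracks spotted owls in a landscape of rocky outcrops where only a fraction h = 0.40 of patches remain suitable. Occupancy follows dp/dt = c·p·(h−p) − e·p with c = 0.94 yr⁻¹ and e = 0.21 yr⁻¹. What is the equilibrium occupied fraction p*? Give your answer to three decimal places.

0.177

Setting dp/dt = 0 and dividing by p* gives c·(h−p*) = e.
So p* = h − e/c = 0.40 − 0.21/0.94 = 0.40 − 0.2234 = 0.1766.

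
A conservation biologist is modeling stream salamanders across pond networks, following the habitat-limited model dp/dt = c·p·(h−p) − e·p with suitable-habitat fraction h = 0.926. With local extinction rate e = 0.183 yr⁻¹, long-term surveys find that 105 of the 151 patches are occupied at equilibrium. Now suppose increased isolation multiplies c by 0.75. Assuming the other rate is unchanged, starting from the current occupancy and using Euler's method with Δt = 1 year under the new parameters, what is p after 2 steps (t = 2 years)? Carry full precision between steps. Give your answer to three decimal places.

0.646

Observed p* = 105/151 = 0.69536.
Balance c(h−p*) = e gives c = e/(0.926 − 0.69536) = 0.183/0.23064 = 0.79346.
Starting from p₀ = 0.69536; update p ← p + (dp/dt)·Δt with the new parameters.
p: 0.69536 → 0.66355  (Δp = -0.03181)
p: 0.66355 → 0.64576  (Δp = -0.01780)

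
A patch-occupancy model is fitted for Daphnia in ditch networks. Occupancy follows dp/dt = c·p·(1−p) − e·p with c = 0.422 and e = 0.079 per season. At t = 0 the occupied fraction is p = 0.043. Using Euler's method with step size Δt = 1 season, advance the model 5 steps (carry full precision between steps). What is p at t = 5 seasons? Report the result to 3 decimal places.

Update rule: p ← p + [c·p·(1−p) − e·p]·Δt with Δt = 1.
  1  |  dp/dt·Δt = +0.013969  |  p_1 = 0.056969
  2  |  dp/dt·Δt = +0.018171  |  p_2 = 0.075139
  3  |  dp/dt·Δt = +0.023390  |  p_3 = 0.098530
  4  |  dp/dt·Δt = +0.029699  |  p_4 = 0.128229
  5  |  dp/dt·Δt = +0.037044  |  p_5 = 0.165272

0.165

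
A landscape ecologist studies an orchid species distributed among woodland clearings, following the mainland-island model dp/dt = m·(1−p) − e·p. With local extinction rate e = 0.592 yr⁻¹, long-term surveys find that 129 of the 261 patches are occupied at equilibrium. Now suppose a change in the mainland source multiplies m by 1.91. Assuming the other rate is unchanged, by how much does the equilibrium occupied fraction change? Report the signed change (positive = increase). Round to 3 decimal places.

0.157

Observed p* = 129/261 = 0.49425.
Balance m(1−p*) = e·p* gives m = e·p*/(1−p*) = 0.592×0.49425/0.50575 = 0.57854.
New p* = m/(m+e) = 1.10501/(1.10501+0.59200) = 0.65115.
Δp* = 0.65115 − 0.49425 = +0.15690.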